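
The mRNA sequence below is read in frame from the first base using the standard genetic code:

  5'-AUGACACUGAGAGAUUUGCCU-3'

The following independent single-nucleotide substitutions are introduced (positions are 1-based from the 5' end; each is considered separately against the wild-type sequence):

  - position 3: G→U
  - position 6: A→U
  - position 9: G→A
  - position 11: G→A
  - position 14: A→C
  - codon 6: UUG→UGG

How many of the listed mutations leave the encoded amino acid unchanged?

2

Codon 1: AUG (Met) → AUU (Ile) — missense.
Codon 2: ACA (Thr) → ACU (Thr) — synonymous.
Codon 3: CUG (Leu) → CUA (Leu) — synonymous.
Codon 4: AGA (Arg) → AAA (Lys) — missense.
Codon 5: GAU (Asp) → GCU (Ala) — missense.
Codon 6: UUG (Leu) → UGG (Trp) — missense.
Synonymous: 2 of 6.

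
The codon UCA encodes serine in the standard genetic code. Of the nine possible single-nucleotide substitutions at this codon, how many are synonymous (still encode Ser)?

Position 1: none → 0 synonymous.
Position 2: none → 0 synonymous.
Position 3: UCU, UCC, UCG → 3 synonymous.
Total: 0 + 0 + 3 = 3.

3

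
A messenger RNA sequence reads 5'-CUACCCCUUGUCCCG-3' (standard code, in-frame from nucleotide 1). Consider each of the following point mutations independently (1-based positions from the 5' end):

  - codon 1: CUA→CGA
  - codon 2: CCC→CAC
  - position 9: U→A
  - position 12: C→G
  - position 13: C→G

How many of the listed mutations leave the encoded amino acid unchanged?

Codon 1: CUA (Leu) → CGA (Arg) — missense.
Codon 2: CCC (Pro) → CAC (His) — missense.
Codon 3: CUU (Leu) → CUA (Leu) — synonymous.
Codon 4: GUC (Val) → GUG (Val) — synonymous.
Codon 5: CCG (Pro) → GCG (Ala) — missense.
Synonymous: 2 of 5.

2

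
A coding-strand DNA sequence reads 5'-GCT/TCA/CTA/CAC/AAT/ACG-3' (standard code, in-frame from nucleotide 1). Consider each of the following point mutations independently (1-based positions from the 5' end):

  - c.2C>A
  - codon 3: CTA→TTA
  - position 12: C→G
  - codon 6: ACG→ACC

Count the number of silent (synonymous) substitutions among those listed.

2

Codon 1: GCT (Ala) → GAT (Asp) — missense.
Codon 3: CTA (Leu) → TTA (Leu) — synonymous.
Codon 4: CAC (His) → CAG (Gln) — missense.
Codon 6: ACG (Thr) → ACC (Thr) — synonymous.
Synonymous: 2 of 4.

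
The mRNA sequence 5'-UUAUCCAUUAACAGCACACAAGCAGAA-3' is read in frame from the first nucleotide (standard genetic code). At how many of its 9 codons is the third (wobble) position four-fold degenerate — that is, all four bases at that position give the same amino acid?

Codon 1 UUA (Leu): third position 2-fold.
Codon 2 UCC (Ser): third position 4-fold.
Codon 3 AUU (Ile): third position 3-fold.
Codon 4 AAC (Asn): third position 2-fold.
Codon 5 AGC (Ser): third position 2-fold.
Codon 6 ACA (Thr): third position 4-fold.
Codon 7 CAA (Gln): third position 2-fold.
Codon 8 GCA (Ala): third position 4-fold.
Codon 9 GAA (Glu): third position 2-fold.
Four-fold degenerate third positions: 3.

3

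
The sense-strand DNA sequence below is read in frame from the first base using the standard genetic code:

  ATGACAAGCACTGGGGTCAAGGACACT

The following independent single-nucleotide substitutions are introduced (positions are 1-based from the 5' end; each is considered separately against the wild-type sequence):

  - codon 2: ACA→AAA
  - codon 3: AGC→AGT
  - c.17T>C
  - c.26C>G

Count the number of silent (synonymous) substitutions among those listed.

Codon 2: ACA (Thr) → AAA (Lys) — missense.
Codon 3: AGC (Ser) → AGT (Ser) — synonymous.
Codon 6: GTC (Val) → GCC (Ala) — missense.
Codon 9: ACT (Thr) → AGT (Ser) — missense.
Synonymous: 1 of 4.

1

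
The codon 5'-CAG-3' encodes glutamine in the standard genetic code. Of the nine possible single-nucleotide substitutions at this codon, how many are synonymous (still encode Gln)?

Position 1: none → 0 synonymous.
Position 2: none → 0 synonymous.
Position 3: CAA → 1 synonymous.
Total: 0 + 0 + 1 = 1.

1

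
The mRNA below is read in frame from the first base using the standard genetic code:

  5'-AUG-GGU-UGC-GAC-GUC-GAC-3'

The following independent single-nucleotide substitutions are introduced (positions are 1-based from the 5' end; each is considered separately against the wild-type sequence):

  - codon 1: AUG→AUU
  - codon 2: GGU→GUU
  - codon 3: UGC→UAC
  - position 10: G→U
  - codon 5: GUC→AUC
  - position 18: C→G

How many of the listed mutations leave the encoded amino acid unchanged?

0

Codon 1: AUG (Met) → AUU (Ile) — missense.
Codon 2: GGU (Gly) → GUU (Val) — missense.
Codon 3: UGC (Cys) → UAC (Tyr) — missense.
Codon 4: GAC (Asp) → UAC (Tyr) — missense.
Codon 5: GUC (Val) → AUC (Ile) — missense.
Codon 6: GAC (Asp) → GAG (Glu) — missense.
Synonymous: 0 of 6.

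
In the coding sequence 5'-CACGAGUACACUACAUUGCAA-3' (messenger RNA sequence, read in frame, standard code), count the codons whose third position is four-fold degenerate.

Codon 1 CAC (His): third position 2-fold.
Codon 2 GAG (Glu): third position 2-fold.
Codon 3 UAC (Tyr): third position 2-fold.
Codon 4 ACU (Thr): third position 4-fold.
Codon 5 ACA (Thr): third position 4-fold.
Codon 6 UUG (Leu): third position 2-fold.
Codon 7 CAA (Gln): third position 2-fold.
Four-fold degenerate third positions: 2.

2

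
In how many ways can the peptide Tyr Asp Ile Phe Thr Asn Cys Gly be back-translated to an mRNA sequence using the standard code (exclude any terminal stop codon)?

1536

Tyr: 2 codons.
Asp: 2 codons.
Ile: 3 codons.
Phe: 2 codons.
Thr: 4 codons.
Asn: 2 codons.
Cys: 2 codons.
Gly: 4 codons.
2 × 2 × 3 × 2 × 4 × 2 × 2 × 4 = 1536.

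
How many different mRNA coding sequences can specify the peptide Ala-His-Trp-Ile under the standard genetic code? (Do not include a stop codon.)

Ala: 4 codons.
His: 2 codons.
Trp: 1 codon.
Ile: 3 codons.
4 × 2 × 1 × 3 = 24.

24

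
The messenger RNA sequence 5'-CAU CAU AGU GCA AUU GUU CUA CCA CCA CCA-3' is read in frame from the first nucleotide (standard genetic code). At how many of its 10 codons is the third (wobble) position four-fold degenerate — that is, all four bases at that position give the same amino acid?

6

Codon 1 CAU (His): third position 2-fold.
Codon 2 CAU (His): third position 2-fold.
Codon 3 AGU (Ser): third position 2-fold.
Codon 4 GCA (Ala): third position 4-fold.
Codon 5 AUU (Ile): third position 3-fold.
Codon 6 GUU (Val): third position 4-fold.
Codon 7 CUA (Leu): third position 4-fold.
Codon 8 CCA (Pro): third position 4-fold.
Codon 9 CCA (Pro): third position 4-fold.
Codon 10 CCA (Pro): third position 4-fold.
Four-fold degenerate third positions: 6.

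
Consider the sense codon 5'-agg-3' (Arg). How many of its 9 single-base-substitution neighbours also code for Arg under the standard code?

Position 1: CGG → 1 synonymous.
Position 2: none → 0 synonymous.
Position 3: AGA → 1 synonymous.
Total: 1 + 0 + 1 = 2.

2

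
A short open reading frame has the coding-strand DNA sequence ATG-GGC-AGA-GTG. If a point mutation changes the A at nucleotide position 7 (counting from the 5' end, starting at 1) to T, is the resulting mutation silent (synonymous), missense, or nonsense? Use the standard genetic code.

Position 7 falls in codon 3: AGA → Arg.
After the substitution the codon is TGA → Stop.
The new codon is a stop codon, so this is a nonsense mutation.

nonsense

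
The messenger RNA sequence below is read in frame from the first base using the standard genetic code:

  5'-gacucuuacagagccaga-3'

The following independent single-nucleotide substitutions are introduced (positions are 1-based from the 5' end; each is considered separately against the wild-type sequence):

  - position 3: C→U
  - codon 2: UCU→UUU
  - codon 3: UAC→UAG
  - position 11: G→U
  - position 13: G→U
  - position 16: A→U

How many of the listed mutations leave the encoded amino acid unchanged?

Codon 1: GAC (Asp) → GAU (Asp) — synonymous.
Codon 2: UCU (Ser) → UUU (Phe) — missense.
Codon 3: UAC (Tyr) → UAG (Stop) — nonsense.
Codon 4: AGA (Arg) → AUA (Ile) — missense.
Codon 5: GCC (Ala) → UCC (Ser) — missense.
Codon 6: AGA (Arg) → UGA (Stop) — nonsense.
Synonymous: 1 of 6.

1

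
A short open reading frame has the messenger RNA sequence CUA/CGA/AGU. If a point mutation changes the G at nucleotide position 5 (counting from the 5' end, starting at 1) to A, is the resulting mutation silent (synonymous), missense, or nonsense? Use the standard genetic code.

missense

Position 5 falls in codon 2: CGA → Arg.
After the substitution the codon is CAA → Gln.
Arg ≠ Gln, so this is a missense mutation.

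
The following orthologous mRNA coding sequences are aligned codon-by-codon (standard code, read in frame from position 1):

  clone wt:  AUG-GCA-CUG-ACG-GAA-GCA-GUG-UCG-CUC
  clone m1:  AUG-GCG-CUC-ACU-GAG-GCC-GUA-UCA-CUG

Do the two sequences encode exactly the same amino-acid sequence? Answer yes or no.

Codon 1: AUG Met / AUG Met — identical.
Codon 2: GCA Ala / GCG Ala — synonymous.
Codon 3: CUG Leu / CUC Leu — synonymous.
Codon 4: ACG Thr / ACU Thr — synonymous.
Codon 5: GAA Glu / GAG Glu — synonymous.
Codon 6: GCA Ala / GCC Ala — synonymous.
Codon 7: GUG Val / GUA Val — synonymous.
Codon 8: UCG Ser / UCA Ser — synonymous.
Codon 9: CUC Leu / CUG Leu — synonymous.
Nonsynonymous differences: 0 → same protein.

yes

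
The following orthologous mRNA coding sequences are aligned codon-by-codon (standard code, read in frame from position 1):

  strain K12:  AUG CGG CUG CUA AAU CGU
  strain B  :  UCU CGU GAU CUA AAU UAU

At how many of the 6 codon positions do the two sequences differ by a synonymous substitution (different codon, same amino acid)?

Codon 1: AUG Met / UCU Ser — nonsynonymous.
Codon 2: CGG Arg / CGU Arg — synonymous.
Codon 3: CUG Leu / GAU Asp — nonsynonymous.
Codon 4: CUA Leu / CUA Leu — identical.
Codon 5: AAU Asn / AAU Asn — identical.
Codon 6: CGU Arg / UAU Tyr — nonsynonymous.
Synonymous differences: 1.

1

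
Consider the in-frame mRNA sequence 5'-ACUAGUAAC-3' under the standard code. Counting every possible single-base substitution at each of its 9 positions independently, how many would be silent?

Codon 1 (ACU, Thr): 3 synonymous substitutions.
Codon 2 (AGU, Ser): 1 synonymous substitution.
Codon 3 (AAC, Asn): 1 synonymous substitution.
Total: 3 + 1 + 1 = 5.

5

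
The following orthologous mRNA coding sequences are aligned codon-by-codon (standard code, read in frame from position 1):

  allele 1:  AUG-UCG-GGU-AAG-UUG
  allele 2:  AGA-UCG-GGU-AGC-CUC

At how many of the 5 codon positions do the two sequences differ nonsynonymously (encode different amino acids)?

2

Codon 1: AUG Met / AGA Arg — nonsynonymous.
Codon 2: UCG Ser / UCG Ser — identical.
Codon 3: GGU Gly / GGU Gly — identical.
Codon 4: AAG Lys / AGC Ser — nonsynonymous.
Codon 5: UUG Leu / CUC Leu — synonymous.
Nonsynonymous differences: 2.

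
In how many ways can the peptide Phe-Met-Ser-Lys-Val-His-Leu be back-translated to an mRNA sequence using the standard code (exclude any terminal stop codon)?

Phe: 2 codons.
Met: 1 codon.
Ser: 6 codons.
Lys: 2 codons.
Val: 4 codons.
His: 2 codons.
Leu: 6 codons.
2 × 1 × 6 × 2 × 4 × 2 × 6 = 1152.

1152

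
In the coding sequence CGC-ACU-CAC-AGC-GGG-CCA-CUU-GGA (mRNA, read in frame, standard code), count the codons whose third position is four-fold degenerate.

6

Codon 1 CGC (Arg): third position 4-fold.
Codon 2 ACU (Thr): third position 4-fold.
Codon 3 CAC (His): third position 2-fold.
Codon 4 AGC (Ser): third position 2-fold.
Codon 5 GGG (Gly): third position 4-fold.
Codon 6 CCA (Pro): third position 4-fold.
Codon 7 CUU (Leu): third position 4-fold.
Codon 8 GGA (Gly): third position 4-fold.
Four-fold degenerate third positions: 6.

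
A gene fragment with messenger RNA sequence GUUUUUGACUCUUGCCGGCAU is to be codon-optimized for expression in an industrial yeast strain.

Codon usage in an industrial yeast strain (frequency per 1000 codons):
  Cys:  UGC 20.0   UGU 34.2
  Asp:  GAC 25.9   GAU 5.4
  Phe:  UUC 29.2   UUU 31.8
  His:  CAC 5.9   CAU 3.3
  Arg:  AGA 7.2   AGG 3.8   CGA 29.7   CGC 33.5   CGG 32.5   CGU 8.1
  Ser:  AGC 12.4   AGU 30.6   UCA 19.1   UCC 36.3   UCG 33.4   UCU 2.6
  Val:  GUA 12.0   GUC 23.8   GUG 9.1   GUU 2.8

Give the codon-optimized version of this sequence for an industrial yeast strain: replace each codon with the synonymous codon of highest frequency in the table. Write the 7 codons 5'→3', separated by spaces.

Codon 1 (Val): best is GUC at 23.8.
Codon 2 (Phe): best is UUU at 31.8.
Codon 3 (Asp): best is GAC at 25.9.
Codon 4 (Ser): best is UCC at 36.3.
Codon 5 (Cys): best is UGU at 34.2.
Codon 6 (Arg): best is CGC at 33.5.
Codon 7 (His): best is CAC at 5.9.

GUC UUU GAC UCC UGU CGC CAC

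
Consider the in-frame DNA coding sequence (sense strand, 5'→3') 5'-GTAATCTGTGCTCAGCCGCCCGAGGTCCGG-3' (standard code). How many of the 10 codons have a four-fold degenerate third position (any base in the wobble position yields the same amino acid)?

Codon 1 GTA (Val): third position 4-fold.
Codon 2 ATC (Ile): third position 3-fold.
Codon 3 TGT (Cys): third position 2-fold.
Codon 4 GCT (Ala): third position 4-fold.
Codon 5 CAG (Gln): third position 2-fold.
Codon 6 CCG (Pro): third position 4-fold.
Codon 7 CCC (Pro): third position 4-fold.
Codon 8 GAG (Glu): third position 2-fold.
Codon 9 GTC (Val): third position 4-fold.
Codon 10 CGG (Arg): third position 4-fold.
Four-fold degenerate third positions: 6.

6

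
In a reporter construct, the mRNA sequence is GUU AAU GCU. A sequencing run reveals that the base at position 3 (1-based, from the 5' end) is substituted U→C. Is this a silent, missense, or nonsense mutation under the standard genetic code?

Position 3 falls in codon 1: GUU → Val.
After the substitution the codon is GUC → Val.
Both encode Val, so the change is synonymous.

silent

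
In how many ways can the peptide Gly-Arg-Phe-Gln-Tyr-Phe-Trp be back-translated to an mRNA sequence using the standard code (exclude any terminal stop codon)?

Gly: 4 codons.
Arg: 6 codons.
Phe: 2 codons.
Gln: 2 codons.
Tyr: 2 codons.
Phe: 2 codons.
Trp: 1 codon.
4 × 6 × 2 × 2 × 2 × 2 × 1 = 384.

384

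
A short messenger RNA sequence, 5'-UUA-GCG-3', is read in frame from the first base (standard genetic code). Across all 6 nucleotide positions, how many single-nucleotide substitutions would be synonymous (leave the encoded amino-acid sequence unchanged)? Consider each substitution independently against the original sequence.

5

Codon 1 (UUA, Leu): 2 synonymous substitutions.
Codon 2 (GCG, Ala): 3 synonymous substitutions.
Total: 2 + 3 = 5.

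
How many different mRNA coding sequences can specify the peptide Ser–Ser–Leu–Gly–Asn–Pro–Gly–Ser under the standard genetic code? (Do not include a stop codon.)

Ser: 6 codons.
Ser: 6 codons.
Leu: 6 codons.
Gly: 4 codons.
Asn: 2 codons.
Pro: 4 codons.
Gly: 4 codons.
Ser: 6 codons.
6 × 6 × 6 × 4 × 2 × 4 × 4 × 6 = 165888.

165888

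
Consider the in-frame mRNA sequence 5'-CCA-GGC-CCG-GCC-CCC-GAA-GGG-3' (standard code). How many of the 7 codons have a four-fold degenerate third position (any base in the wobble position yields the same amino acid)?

Codon 1 CCA (Pro): third position 4-fold.
Codon 2 GGC (Gly): third position 4-fold.
Codon 3 CCG (Pro): third position 4-fold.
Codon 4 GCC (Ala): third position 4-fold.
Codon 5 CCC (Pro): third position 4-fold.
Codon 6 GAA (Glu): third position 2-fold.
Codon 7 GGG (Gly): third position 4-fold.
Four-fold degenerate third positions: 6.

6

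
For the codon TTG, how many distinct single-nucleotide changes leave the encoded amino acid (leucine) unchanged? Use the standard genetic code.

2

Position 1: CTG → 1 synonymous.
Position 2: none → 0 synonymous.
Position 3: TTA → 1 synonymous.
Total: 1 + 0 + 1 = 2.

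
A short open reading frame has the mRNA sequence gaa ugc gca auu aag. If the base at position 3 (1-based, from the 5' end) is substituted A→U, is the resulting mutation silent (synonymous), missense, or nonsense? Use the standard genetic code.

Position 3 falls in codon 1: GAA → Glu.
After the substitution the codon is GAU → Asp.
Glu ≠ Asp, so this is a missense mutation.

missense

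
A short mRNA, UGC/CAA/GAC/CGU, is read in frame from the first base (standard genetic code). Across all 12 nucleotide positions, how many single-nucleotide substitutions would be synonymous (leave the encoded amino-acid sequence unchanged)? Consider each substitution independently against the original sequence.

6

Codon 1 (UGC, Cys): 1 synonymous substitution.
Codon 2 (CAA, Gln): 1 synonymous substitution.
Codon 3 (GAC, Asp): 1 synonymous substitution.
Codon 4 (CGU, Arg): 3 synonymous substitutions.
Total: 1 + 1 + 1 + 3 = 6.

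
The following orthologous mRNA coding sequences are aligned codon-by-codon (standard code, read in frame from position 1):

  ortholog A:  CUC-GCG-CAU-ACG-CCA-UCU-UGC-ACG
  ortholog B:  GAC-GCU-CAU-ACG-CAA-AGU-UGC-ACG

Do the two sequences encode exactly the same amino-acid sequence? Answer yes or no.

no

Codon 1: CUC Leu / GAC Asp — nonsynonymous.
Codon 2: GCG Ala / GCU Ala — synonymous.
Codon 3: CAU His / CAU His — identical.
Codon 4: ACG Thr / ACG Thr — identical.
Codon 5: CCA Pro / CAA Gln — nonsynonymous.
Codon 6: UCU Ser / AGU Ser — synonymous.
Codon 7: UGC Cys / UGC Cys — identical.
Codon 8: ACG Thr / ACG Thr — identical.
Nonsynonymous differences: 2 → different protein.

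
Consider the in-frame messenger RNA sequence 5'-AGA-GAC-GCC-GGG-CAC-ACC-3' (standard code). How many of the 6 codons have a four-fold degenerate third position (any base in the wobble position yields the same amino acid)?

3

Codon 1 AGA (Arg): third position 2-fold.
Codon 2 GAC (Asp): third position 2-fold.
Codon 3 GCC (Ala): third position 4-fold.
Codon 4 GGG (Gly): third position 4-fold.
Codon 5 CAC (His): third position 2-fold.
Codon 6 ACC (Thr): third position 4-fold.
Four-fold degenerate third positions: 3.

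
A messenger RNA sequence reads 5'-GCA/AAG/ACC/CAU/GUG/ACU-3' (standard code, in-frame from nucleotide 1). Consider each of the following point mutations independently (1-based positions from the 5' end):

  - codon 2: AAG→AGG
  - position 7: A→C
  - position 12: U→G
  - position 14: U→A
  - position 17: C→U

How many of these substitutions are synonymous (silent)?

0

Codon 2: AAG (Lys) → AGG (Arg) — missense.
Codon 3: ACC (Thr) → CCC (Pro) — missense.
Codon 4: CAU (His) → CAG (Gln) — missense.
Codon 5: GUG (Val) → GAG (Glu) — missense.
Codon 6: ACU (Thr) → AUU (Ile) — missense.
Synonymous: 0 of 5.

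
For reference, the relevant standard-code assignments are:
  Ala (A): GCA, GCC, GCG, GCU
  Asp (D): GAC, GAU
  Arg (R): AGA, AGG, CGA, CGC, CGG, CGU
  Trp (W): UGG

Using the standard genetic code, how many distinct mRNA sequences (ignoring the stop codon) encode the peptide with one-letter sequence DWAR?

48

Asp: 2 codons.
Trp: 1 codon.
Ala: 4 codons.
Arg: 6 codons.
2 × 1 × 4 × 6 = 48.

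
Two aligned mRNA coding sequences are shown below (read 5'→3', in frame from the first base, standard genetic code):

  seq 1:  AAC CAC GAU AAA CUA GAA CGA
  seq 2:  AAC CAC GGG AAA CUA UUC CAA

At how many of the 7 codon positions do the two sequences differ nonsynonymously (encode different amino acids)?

3

Codon 1: AAC Asn / AAC Asn — identical.
Codon 2: CAC His / CAC His — identical.
Codon 3: GAU Asp / GGG Gly — nonsynonymous.
Codon 4: AAA Lys / AAA Lys — identical.
Codon 5: CUA Leu / CUA Leu — identical.
Codon 6: GAA Glu / UUC Phe — nonsynonymous.
Codon 7: CGA Arg / CAA Gln — nonsynonymous.
Nonsynonymous differences: 3.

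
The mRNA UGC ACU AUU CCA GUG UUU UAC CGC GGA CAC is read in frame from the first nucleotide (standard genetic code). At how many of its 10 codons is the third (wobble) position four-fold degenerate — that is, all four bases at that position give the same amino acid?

5

Codon 1 UGC (Cys): third position 2-fold.
Codon 2 ACU (Thr): third position 4-fold.
Codon 3 AUU (Ile): third position 3-fold.
Codon 4 CCA (Pro): third position 4-fold.
Codon 5 GUG (Val): third position 4-fold.
Codon 6 UUU (Phe): third position 2-fold.
Codon 7 UAC (Tyr): third position 2-fold.
Codon 8 CGC (Arg): third position 4-fold.
Codon 9 GGA (Gly): third position 4-fold.
Codon 10 CAC (His): third position 2-fold.
Four-fold degenerate third positions: 5.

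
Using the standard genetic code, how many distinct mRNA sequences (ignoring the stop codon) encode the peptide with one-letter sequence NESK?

48

Asn: 2 codons.
Glu: 2 codons.
Ser: 6 codons.
Lys: 2 codons.
2 × 2 × 6 × 2 = 48.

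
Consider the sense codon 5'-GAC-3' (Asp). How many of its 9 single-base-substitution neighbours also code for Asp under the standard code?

1

Position 1: none → 0 synonymous.
Position 2: none → 0 synonymous.
Position 3: GAU → 1 synonymous.
Total: 0 + 0 + 1 = 1.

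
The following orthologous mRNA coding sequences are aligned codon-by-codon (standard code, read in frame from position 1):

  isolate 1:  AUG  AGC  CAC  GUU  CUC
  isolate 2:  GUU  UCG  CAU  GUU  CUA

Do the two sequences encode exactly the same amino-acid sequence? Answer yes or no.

Codon 1: AUG Met / GUU Val — nonsynonymous.
Codon 2: AGC Ser / UCG Ser — synonymous.
Codon 3: CAC His / CAU His — synonymous.
Codon 4: GUU Val / GUU Val — identical.
Codon 5: CUC Leu / CUA Leu — synonymous.
Nonsynonymous differences: 1 → different protein.

no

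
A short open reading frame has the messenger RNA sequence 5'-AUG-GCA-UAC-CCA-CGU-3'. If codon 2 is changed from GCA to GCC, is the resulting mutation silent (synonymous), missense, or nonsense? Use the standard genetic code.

silent

Position 6 falls in codon 2: GCA → Ala.
After the substitution the codon is GCC → Ala.
Both encode Ala, so the change is synonymous.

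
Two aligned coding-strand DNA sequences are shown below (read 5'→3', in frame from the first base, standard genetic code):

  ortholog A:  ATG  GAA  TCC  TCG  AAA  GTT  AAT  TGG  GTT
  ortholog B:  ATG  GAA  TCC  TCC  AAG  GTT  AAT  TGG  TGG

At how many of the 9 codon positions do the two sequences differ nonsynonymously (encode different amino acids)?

1

Codon 1: ATG Met / ATG Met — identical.
Codon 2: GAA Glu / GAA Glu — identical.
Codon 3: TCC Ser / TCC Ser — identical.
Codon 4: TCG Ser / TCC Ser — synonymous.
Codon 5: AAA Lys / AAG Lys — synonymous.
Codon 6: GTT Val / GTT Val — identical.
Codon 7: AAT Asn / AAT Asn — identical.
Codon 8: TGG Trp / TGG Trp — identical.
Codon 9: GTT Val / TGG Trp — nonsynonymous.
Nonsynonymous differences: 1.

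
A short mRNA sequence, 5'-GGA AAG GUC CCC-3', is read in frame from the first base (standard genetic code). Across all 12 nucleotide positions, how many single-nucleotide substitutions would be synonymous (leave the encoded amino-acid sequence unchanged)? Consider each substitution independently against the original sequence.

10

Codon 1 (GGA, Gly): 3 synonymous substitutions.
Codon 2 (AAG, Lys): 1 synonymous substitution.
Codon 3 (GUC, Val): 3 synonymous substitutions.
Codon 4 (CCC, Pro): 3 synonymous substitutions.
Total: 3 + 1 + 3 + 3 = 10.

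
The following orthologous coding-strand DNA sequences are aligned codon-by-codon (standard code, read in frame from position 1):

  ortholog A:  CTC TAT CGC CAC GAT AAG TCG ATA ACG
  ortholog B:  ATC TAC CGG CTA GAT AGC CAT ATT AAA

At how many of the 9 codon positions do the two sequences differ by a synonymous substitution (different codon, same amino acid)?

3

Codon 1: CTC Leu / ATC Ile — nonsynonymous.
Codon 2: TAT Tyr / TAC Tyr — synonymous.
Codon 3: CGC Arg / CGG Arg — synonymous.
Codon 4: CAC His / CTA Leu — nonsynonymous.
Codon 5: GAT Asp / GAT Asp — identical.
Codon 6: AAG Lys / AGC Ser — nonsynonymous.
Codon 7: TCG Ser / CAT His — nonsynonymous.
Codon 8: ATA Ile / ATT Ile — synonymous.
Codon 9: ACG Thr / AAA Lys — nonsynonymous.
Synonymous differences: 3.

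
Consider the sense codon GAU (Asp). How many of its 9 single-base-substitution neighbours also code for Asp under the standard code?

Position 1: none → 0 synonymous.
Position 2: none → 0 synonymous.
Position 3: GAC → 1 synonymous.
Total: 0 + 0 + 1 = 1.

1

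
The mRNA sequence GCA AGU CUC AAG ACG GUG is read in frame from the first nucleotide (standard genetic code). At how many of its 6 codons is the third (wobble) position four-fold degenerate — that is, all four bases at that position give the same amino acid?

Codon 1 GCA (Ala): third position 4-fold.
Codon 2 AGU (Ser): third position 2-fold.
Codon 3 CUC (Leu): third position 4-fold.
Codon 4 AAG (Lys): third position 2-fold.
Codon 5 ACG (Thr): third position 4-fold.
Codon 6 GUG (Val): third position 4-fold.
Four-fold degenerate third positions: 4.

4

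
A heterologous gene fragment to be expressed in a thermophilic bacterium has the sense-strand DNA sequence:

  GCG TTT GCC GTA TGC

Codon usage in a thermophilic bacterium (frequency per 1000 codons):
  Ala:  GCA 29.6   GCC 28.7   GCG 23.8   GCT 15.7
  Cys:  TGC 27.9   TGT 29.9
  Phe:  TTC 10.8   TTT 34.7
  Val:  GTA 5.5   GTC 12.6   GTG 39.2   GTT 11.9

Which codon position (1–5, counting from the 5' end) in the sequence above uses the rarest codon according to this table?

4

Codon 1 GCG (Ala): 23.8 per 1000.
Codon 2 TTT (Phe): 34.7 per 1000.
Codon 3 GCC (Ala): 28.7 per 1000.
Codon 4 GTA (Val): 5.5 per 1000.
Codon 5 TGC (Cys): 27.9 per 1000.
Lowest frequency is 5.5 at codon 4.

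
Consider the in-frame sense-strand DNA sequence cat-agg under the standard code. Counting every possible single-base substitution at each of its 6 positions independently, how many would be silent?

Codon 1 (CAT, His): 1 synonymous substitution.
Codon 2 (AGG, Arg): 2 synonymous substitutions.
Total: 1 + 2 = 3.

3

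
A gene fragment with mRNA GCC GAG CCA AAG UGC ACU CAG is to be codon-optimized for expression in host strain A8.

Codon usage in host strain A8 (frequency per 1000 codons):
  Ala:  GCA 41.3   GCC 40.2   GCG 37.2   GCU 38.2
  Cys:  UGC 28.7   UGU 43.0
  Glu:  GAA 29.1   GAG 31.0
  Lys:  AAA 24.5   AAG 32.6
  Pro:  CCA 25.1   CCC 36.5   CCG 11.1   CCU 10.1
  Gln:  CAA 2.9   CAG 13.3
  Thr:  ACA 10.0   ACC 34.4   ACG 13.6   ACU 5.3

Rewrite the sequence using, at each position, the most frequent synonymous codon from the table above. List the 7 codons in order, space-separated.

GCA GAG CCC AAG UGU ACC CAG

Codon 1 (Ala): best is GCA at 41.3.
Codon 2 (Glu): best is GAG at 31.0.
Codon 3 (Pro): best is CCC at 36.5.
Codon 4 (Lys): best is AAG at 32.6.
Codon 5 (Cys): best is UGU at 43.0.
Codon 6 (Thr): best is ACC at 34.4.
Codon 7 (Gln): best is CAG at 13.3.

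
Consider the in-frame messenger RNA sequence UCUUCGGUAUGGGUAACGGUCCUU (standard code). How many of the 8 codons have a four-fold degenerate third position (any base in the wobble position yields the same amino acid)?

Codon 1 UCU (Ser): third position 4-fold.
Codon 2 UCG (Ser): third position 4-fold.
Codon 3 GUA (Val): third position 4-fold.
Codon 4 UGG (Trp): third position 1-fold.
Codon 5 GUA (Val): third position 4-fold.
Codon 6 ACG (Thr): third position 4-fold.
Codon 7 GUC (Val): third position 4-fold.
Codon 8 CUU (Leu): third position 4-fold.
Four-fold degenerate third positions: 7.

7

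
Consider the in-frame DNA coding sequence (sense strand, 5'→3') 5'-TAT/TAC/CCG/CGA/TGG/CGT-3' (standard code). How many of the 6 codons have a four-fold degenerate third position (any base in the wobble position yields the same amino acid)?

Codon 1 TAT (Tyr): third position 2-fold.
Codon 2 TAC (Tyr): third position 2-fold.
Codon 3 CCG (Pro): third position 4-fold.
Codon 4 CGA (Arg): third position 4-fold.
Codon 5 TGG (Trp): third position 1-fold.
Codon 6 CGT (Arg): third position 4-fold.
Four-fold degenerate third positions: 3.

3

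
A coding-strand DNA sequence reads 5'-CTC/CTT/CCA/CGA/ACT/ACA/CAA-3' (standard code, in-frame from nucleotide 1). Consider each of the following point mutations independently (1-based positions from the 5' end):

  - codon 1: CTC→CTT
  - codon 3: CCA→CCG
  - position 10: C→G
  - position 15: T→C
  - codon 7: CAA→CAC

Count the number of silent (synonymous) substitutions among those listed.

3

Codon 1: CTC (Leu) → CTT (Leu) — synonymous.
Codon 3: CCA (Pro) → CCG (Pro) — synonymous.
Codon 4: CGA (Arg) → GGA (Gly) — missense.
Codon 5: ACT (Thr) → ACC (Thr) — synonymous.
Codon 7: CAA (Gln) → CAC (His) — missense.
Synonymous: 3 of 5.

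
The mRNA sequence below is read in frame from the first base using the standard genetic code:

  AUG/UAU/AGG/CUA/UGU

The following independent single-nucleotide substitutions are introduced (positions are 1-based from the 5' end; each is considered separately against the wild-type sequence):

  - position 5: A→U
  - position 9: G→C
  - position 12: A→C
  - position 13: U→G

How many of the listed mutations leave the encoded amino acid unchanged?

Codon 2: UAU (Tyr) → UUU (Phe) — missense.
Codon 3: AGG (Arg) → AGC (Ser) — missense.
Codon 4: CUA (Leu) → CUC (Leu) — synonymous.
Codon 5: UGU (Cys) → GGU (Gly) — missense.
Synonymous: 1 of 4.

1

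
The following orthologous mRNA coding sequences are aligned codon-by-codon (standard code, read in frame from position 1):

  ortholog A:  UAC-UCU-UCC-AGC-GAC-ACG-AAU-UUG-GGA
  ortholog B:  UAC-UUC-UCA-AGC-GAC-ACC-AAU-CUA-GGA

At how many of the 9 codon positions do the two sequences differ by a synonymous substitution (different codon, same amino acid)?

Codon 1: UAC Tyr / UAC Tyr — identical.
Codon 2: UCU Ser / UUC Phe — nonsynonymous.
Codon 3: UCC Ser / UCA Ser — synonymous.
Codon 4: AGC Ser / AGC Ser — identical.
Codon 5: GAC Asp / GAC Asp — identical.
Codon 6: ACG Thr / ACC Thr — synonymous.
Codon 7: AAU Asn / AAU Asn — identical.
Codon 8: UUG Leu / CUA Leu — synonymous.
Codon 9: GGA Gly / GGA Gly — identical.
Synonymous differences: 3.

3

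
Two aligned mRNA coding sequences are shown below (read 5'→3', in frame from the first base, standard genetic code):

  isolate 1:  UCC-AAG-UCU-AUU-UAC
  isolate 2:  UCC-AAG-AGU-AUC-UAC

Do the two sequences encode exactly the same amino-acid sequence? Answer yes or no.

yes

Codon 1: UCC Ser / UCC Ser — identical.
Codon 2: AAG Lys / AAG Lys — identical.
Codon 3: UCU Ser / AGU Ser — synonymous.
Codon 4: AUU Ile / AUC Ile — synonymous.
Codon 5: UAC Tyr / UAC Tyr — identical.
Nonsynonymous differences: 0 → same protein.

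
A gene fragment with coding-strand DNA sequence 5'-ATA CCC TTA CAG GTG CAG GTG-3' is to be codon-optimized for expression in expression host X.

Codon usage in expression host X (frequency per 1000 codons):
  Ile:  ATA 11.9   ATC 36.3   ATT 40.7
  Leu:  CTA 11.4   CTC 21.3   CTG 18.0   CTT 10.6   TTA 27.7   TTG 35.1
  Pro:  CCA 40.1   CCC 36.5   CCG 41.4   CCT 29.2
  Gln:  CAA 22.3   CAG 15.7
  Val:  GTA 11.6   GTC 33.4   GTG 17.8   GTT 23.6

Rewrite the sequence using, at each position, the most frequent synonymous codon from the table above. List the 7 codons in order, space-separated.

ATT CCG TTG CAA GTC CAA GTC

Codon 1 (Ile): best is ATT at 40.7.
Codon 2 (Pro): best is CCG at 41.4.
Codon 3 (Leu): best is TTG at 35.1.
Codon 4 (Gln): best is CAA at 22.3.
Codon 5 (Val): best is GTC at 33.4.
Codon 6 (Gln): best is CAA at 22.3.
Codon 7 (Val): best is GTC at 33.4.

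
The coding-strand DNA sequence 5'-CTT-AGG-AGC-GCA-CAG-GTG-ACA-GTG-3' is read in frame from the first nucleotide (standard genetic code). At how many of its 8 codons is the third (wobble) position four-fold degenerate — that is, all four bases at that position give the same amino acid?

5

Codon 1 CTT (Leu): third position 4-fold.
Codon 2 AGG (Arg): third position 2-fold.
Codon 3 AGC (Ser): third position 2-fold.
Codon 4 GCA (Ala): third position 4-fold.
Codon 5 CAG (Gln): third position 2-fold.
Codon 6 GTG (Val): third position 4-fold.
Codon 7 ACA (Thr): third position 4-fold.
Codon 8 GTG (Val): third position 4-fold.
Four-fold degenerate third positions: 5.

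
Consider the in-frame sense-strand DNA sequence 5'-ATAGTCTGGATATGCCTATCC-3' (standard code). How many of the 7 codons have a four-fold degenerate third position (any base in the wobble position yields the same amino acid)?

Codon 1 ATA (Ile): third position 3-fold.
Codon 2 GTC (Val): third position 4-fold.
Codon 3 TGG (Trp): third position 1-fold.
Codon 4 ATA (Ile): third position 3-fold.
Codon 5 TGC (Cys): third position 2-fold.
Codon 6 CTA (Leu): third position 4-fold.
Codon 7 TCC (Ser): third position 4-fold.
Four-fold degenerate third positions: 3.

3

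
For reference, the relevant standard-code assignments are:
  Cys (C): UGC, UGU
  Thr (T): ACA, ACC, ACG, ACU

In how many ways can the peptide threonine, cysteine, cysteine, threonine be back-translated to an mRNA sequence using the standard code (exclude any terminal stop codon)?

Thr: 4 codons.
Cys: 2 codons.
Cys: 2 codons.
Thr: 4 codons.
4 × 2 × 2 × 4 = 64.

64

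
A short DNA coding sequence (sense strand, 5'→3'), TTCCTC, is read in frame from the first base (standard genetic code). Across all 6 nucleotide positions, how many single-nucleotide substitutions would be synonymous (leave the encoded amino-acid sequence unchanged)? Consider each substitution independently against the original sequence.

4

Codon 1 (TTC, Phe): 1 synonymous substitution.
Codon 2 (CTC, Leu): 3 synonymous substitutions.
Total: 1 + 3 = 4.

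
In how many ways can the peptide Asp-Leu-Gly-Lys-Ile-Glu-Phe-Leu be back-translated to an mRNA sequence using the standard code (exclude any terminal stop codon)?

Asp: 2 codons.
Leu: 6 codons.
Gly: 4 codons.
Lys: 2 codons.
Ile: 3 codons.
Glu: 2 codons.
Phe: 2 codons.
Leu: 6 codons.
2 × 6 × 4 × 2 × 3 × 2 × 2 × 6 = 6912.

6912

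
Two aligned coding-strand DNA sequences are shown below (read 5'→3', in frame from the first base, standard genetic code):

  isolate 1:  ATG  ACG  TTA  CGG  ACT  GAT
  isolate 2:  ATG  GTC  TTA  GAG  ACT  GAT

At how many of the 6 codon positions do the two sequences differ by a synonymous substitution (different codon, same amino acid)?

Codon 1: ATG Met / ATG Met — identical.
Codon 2: ACG Thr / GTC Val — nonsynonymous.
Codon 3: TTA Leu / TTA Leu — identical.
Codon 4: CGG Arg / GAG Glu — nonsynonymous.
Codon 5: ACT Thr / ACT Thr — identical.
Codon 6: GAT Asp / GAT Asp — identical.
Synonymous differences: 0.

0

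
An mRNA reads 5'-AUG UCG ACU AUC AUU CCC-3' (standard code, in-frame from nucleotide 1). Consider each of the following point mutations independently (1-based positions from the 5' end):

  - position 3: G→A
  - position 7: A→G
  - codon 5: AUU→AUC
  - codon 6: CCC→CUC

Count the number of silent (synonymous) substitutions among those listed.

Codon 1: AUG (Met) → AUA (Ile) — missense.
Codon 3: ACU (Thr) → GCU (Ala) — missense.
Codon 5: AUU (Ile) → AUC (Ile) — synonymous.
Codon 6: CCC (Pro) → CUC (Leu) — missense.
Synonymous: 1 of 4.

1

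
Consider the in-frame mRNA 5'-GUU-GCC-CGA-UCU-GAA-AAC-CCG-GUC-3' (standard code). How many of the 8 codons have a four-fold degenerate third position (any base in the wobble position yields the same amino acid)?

Codon 1 GUU (Val): third position 4-fold.
Codon 2 GCC (Ala): third position 4-fold.
Codon 3 CGA (Arg): third position 4-fold.
Codon 4 UCU (Ser): third position 4-fold.
Codon 5 GAA (Glu): third position 2-fold.
Codon 6 AAC (Asn): third position 2-fold.
Codon 7 CCG (Pro): third position 4-fold.
Codon 8 GUC (Val): third position 4-fold.
Four-fold degenerate third positions: 6.

6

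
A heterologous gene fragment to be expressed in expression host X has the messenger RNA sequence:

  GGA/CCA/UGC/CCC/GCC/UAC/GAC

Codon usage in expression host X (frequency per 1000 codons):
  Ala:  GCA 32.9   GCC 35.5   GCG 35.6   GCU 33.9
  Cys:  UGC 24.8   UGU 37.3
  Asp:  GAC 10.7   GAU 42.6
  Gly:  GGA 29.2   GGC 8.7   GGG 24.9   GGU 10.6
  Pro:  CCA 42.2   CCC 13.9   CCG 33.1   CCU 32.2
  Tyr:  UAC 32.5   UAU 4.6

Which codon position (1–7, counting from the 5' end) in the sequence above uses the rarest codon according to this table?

7

Codon 1 GGA (Gly): 29.2 per 1000.
Codon 2 CCA (Pro): 42.2 per 1000.
Codon 3 UGC (Cys): 24.8 per 1000.
Codon 4 CCC (Pro): 13.9 per 1000.
Codon 5 GCC (Ala): 35.5 per 1000.
Codon 6 UAC (Tyr): 32.5 per 1000.
Codon 7 GAC (Asp): 10.7 per 1000.
Lowest frequency is 10.7 at codon 7.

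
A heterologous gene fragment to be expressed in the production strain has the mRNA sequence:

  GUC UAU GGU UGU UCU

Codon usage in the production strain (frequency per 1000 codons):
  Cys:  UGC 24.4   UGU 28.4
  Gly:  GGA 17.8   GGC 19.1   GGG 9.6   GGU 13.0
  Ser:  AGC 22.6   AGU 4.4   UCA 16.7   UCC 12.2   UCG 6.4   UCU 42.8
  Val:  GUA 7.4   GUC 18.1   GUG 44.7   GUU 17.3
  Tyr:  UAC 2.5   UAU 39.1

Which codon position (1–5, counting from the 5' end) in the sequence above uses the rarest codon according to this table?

3

Codon 1 GUC (Val): 18.1 per 1000.
Codon 2 UAU (Tyr): 39.1 per 1000.
Codon 3 GGU (Gly): 13.0 per 1000.
Codon 4 UGU (Cys): 28.4 per 1000.
Codon 5 UCU (Ser): 42.8 per 1000.
Lowest frequency is 13.0 at codon 3.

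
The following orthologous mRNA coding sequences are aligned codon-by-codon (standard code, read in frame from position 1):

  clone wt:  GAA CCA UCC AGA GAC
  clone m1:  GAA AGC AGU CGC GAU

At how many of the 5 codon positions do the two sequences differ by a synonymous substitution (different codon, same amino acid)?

Codon 1: GAA Glu / GAA Glu — identical.
Codon 2: CCA Pro / AGC Ser — nonsynonymous.
Codon 3: UCC Ser / AGU Ser — synonymous.
Codon 4: AGA Arg / CGC Arg — synonymous.
Codon 5: GAC Asp / GAU Asp — synonymous.
Synonymous differences: 3.

3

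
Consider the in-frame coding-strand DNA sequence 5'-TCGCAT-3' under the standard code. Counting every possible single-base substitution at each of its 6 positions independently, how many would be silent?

Codon 1 (TCG, Ser): 3 synonymous substitutions.
Codon 2 (CAT, His): 1 synonymous substitution.
Total: 3 + 1 = 4.

4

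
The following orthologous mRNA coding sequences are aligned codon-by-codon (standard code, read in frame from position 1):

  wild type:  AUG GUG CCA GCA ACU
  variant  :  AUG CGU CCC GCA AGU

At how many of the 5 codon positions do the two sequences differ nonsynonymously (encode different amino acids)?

2

Codon 1: AUG Met / AUG Met — identical.
Codon 2: GUG Val / CGU Arg — nonsynonymous.
Codon 3: CCA Pro / CCC Pro — synonymous.
Codon 4: GCA Ala / GCA Ala — identical.
Codon 5: ACU Thr / AGU Ser — nonsynonymous.
Nonsynonymous differences: 2.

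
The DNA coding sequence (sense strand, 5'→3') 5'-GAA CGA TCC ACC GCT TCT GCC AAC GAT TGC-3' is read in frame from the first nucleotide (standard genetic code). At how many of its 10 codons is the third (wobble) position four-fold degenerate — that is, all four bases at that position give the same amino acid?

Codon 1 GAA (Glu): third position 2-fold.
Codon 2 CGA (Arg): third position 4-fold.
Codon 3 TCC (Ser): third position 4-fold.
Codon 4 ACC (Thr): third position 4-fold.
Codon 5 GCT (Ala): third position 4-fold.
Codon 6 TCT (Ser): third position 4-fold.
Codon 7 GCC (Ala): third position 4-fold.
Codon 8 AAC (Asn): third position 2-fold.
Codon 9 GAT (Asp): third position 2-fold.
Codon 10 TGC (Cys): third position 2-fold.
Four-fold degenerate third positions: 6.

6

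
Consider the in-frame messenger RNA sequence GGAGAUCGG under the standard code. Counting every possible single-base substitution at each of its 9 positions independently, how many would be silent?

Codon 1 (GGA, Gly): 3 synonymous substitutions.
Codon 2 (GAU, Asp): 1 synonymous substitution.
Codon 3 (CGG, Arg): 4 synonymous substitutions.
Total: 3 + 1 + 4 = 8.

8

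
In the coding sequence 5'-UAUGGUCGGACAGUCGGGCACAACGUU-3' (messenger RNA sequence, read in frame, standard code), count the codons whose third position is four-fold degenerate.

Codon 1 UAU (Tyr): third position 2-fold.
Codon 2 GGU (Gly): third position 4-fold.
Codon 3 CGG (Arg): third position 4-fold.
Codon 4 ACA (Thr): third position 4-fold.
Codon 5 GUC (Val): third position 4-fold.
Codon 6 GGG (Gly): third position 4-fold.
Codon 7 CAC (His): third position 2-fold.
Codon 8 AAC (Asn): third position 2-fold.
Codon 9 GUU (Val): third position 4-fold.
Four-fold degenerate third positions: 6.

6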